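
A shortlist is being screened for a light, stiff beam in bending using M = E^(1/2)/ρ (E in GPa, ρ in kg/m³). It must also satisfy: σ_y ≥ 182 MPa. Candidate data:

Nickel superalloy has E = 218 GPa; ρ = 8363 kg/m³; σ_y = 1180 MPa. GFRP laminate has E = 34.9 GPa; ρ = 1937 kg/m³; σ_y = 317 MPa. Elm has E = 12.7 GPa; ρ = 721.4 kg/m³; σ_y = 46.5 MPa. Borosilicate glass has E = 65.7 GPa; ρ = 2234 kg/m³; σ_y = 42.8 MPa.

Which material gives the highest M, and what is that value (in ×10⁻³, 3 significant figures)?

Screen on constraints: σ_y ≥ 182 MPa. Survivors: nickel superalloy, GFRP laminate.
Computing M directly (units already consistent):
  GFRP laminate: M = 3.05×10⁻³
  nickel superalloy: M = 1.77×10⁻³
The maximum is for GFRP laminate.

GFRP laminate, M = 3.05×10⁻³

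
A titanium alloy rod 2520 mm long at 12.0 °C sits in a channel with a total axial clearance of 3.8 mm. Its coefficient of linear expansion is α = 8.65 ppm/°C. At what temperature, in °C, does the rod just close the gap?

186 °C

α·L₀·ΔT = 3.8 mm ⇒ ΔT = 3.8 / (8.65×10⁻⁶ × 2520.0) = 174.3 K.
T = 12.0 + 174.3 = 186.3 °C.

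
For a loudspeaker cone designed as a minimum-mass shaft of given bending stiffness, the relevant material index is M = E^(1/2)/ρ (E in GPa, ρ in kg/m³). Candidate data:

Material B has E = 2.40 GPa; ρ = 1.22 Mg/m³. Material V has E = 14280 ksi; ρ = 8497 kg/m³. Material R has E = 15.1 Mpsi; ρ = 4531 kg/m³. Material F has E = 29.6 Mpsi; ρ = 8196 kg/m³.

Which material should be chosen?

material R

Convert each candidate to consistent units, then evaluate M:
  material B: E = 2.400 GPa, ρ = 1220 kg/m³
  material V: E = 98.46 GPa, ρ = 8497 kg/m³
  material R: E = 104.1 GPa, ρ = 4531 kg/m³
  material F: E = 204.1 GPa, ρ = 8196 kg/m³
  material R: M = 2.25×10⁻³
  material F: M = 1.74×10⁻³
  material B: M = 1.27×10⁻³
  material V: M = 1.17×10⁻³
The maximum is for material R.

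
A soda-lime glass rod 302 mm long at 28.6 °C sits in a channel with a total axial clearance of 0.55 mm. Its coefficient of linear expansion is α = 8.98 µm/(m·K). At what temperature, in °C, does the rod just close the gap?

α·L₀·ΔT = 0.55 mm ⇒ ΔT = 0.55 / (8.98×10⁻⁶ × 302.0) = 202.8 K.
T = 28.6 + 202.8 = 231.4 °C.

231 °C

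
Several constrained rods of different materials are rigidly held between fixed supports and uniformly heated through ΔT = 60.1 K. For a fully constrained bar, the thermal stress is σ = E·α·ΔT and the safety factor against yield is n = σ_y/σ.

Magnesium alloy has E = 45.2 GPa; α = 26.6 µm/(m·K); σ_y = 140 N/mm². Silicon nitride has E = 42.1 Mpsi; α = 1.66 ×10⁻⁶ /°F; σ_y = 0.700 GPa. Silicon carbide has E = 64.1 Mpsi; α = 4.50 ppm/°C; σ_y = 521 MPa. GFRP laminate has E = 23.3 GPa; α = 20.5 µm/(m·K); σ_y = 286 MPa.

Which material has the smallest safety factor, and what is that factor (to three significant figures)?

magnesium alloy, n = 1.94

Per material, after unit conversion:
  magnesium alloy: E = 45.20, α = 26.6, σ_y = 140.0 → σ = 72.3 MPa, n = 1.94
  silicon nitride: E = 290.3, α = 2.99, σ_y = 700.0 → σ = 52.1 MPa, n = 13.4
  silicon carbide: E = 442.0, α = 4.50, σ_y = 521.0 → σ = 120 MPa, n = 4.36
  GFRP laminate: E = 23.30, α = 20.5, σ_y = 286.0 → σ = 28.7 MPa, n = 9.96
The minimum is magnesium alloy at n = 1.94.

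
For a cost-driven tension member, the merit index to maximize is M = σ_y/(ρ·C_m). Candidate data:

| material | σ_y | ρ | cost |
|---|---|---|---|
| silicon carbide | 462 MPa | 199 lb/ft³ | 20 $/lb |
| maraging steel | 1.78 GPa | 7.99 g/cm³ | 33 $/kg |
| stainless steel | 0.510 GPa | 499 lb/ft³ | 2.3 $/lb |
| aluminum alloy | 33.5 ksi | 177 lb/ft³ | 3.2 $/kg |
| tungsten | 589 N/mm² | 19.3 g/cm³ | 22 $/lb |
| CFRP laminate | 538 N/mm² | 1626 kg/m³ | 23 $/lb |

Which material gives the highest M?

Convert each candidate to consistent units, then evaluate M:
  silicon carbide: σ_y = 462.0 MPa, ρ = 3188 kg/m³, cost = 44.09 $/kg
  maraging steel: σ_y = 1780 MPa, ρ = 7990 kg/m³, cost = 33.00 $/kg
  stainless steel: σ_y = 510.0 MPa, ρ = 7993 kg/m³, cost = 5.071 $/kg
  aluminum alloy: σ_y = 231.0 MPa, ρ = 2835 kg/m³, cost = 3.200 $/kg
  tungsten: σ_y = 589.0 MPa, ρ = 19300 kg/m³, cost = 48.50 $/kg
  CFRP laminate: σ_y = 538.0 MPa, ρ = 1626 kg/m³, cost = 50.71 $/kg
  aluminum alloy: M = 25.5 kN·m per $
  stainless steel: M = 12.6 kN·m per $
  maraging steel: M = 6.75 kN·m per $
  CFRP laminate: M = 6.53 kN·m per $
  silicon carbide: M = 3.29 kN·m per $
  tungsten: M = 0.629 kN·m per $
Aluminum alloy ranks first.

aluminum alloy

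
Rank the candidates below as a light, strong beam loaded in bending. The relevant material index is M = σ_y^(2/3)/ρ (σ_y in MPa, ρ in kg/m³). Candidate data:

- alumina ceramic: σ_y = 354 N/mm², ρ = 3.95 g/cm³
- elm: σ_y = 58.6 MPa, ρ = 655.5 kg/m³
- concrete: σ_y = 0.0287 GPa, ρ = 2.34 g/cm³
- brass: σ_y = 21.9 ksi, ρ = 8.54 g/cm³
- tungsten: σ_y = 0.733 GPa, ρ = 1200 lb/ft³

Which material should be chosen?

elm

Putting every candidate on a common basis:
  alumina ceramic: σ_y = 354.0 MPa, ρ = 3950 kg/m³
  elm: σ_y = 58.60 MPa, ρ = 655.5 kg/m³
  concrete: σ_y = 28.70 MPa, ρ = 2340 kg/m³
  brass: σ_y = 151.0 MPa, ρ = 8540 kg/m³
  tungsten: σ_y = 733.0 MPa, ρ = 19220 kg/m³
  elm: M = 23.0×10⁻³
  alumina ceramic: M = 12.7×10⁻³
  tungsten: M = 4.23×10⁻³
  concrete: M = 4.01×10⁻³
  brass: M = 3.32×10⁻³
Elm ranks first.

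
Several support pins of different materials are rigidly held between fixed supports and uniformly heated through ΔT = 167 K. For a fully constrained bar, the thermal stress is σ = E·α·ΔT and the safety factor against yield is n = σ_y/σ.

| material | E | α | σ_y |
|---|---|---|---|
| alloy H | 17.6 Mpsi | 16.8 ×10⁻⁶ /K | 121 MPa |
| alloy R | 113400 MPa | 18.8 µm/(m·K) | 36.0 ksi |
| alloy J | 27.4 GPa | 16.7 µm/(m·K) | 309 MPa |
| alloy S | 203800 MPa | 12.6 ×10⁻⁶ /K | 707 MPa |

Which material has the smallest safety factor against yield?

In consistent units (E in GPa, α in ×10⁻⁶/K, σ_y in MPa):
  alloy H: E = 121.3, α = 16.8, σ_y = 121.0 → σ = 340 MPa, n = 0.355
  alloy R: E = 113.4, α = 18.8, σ_y = 248.2 → σ = 356 MPa, n = 0.697
  alloy J: E = 27.40, α = 16.7, σ_y = 309.0 → σ = 76.4 MPa, n = 4.04
  alloy S: E = 203.8, α = 12.6, σ_y = 707.0 → σ = 429 MPa, n = 1.65
The minimum is alloy H at n = 0.355.

alloy H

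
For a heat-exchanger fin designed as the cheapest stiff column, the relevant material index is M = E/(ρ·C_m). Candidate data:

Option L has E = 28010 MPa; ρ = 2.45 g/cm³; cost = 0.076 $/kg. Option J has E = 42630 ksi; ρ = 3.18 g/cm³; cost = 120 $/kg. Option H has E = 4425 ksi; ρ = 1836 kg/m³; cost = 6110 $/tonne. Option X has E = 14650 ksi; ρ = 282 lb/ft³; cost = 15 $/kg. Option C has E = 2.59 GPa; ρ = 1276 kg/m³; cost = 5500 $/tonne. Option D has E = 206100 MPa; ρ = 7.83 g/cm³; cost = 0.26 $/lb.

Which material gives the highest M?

Normalizing units and computing the index:
  option L: E = 28.01 GPa, ρ = 2450 kg/m³, cost = 0.07600 $/kg
  option J: E = 293.9 GPa, ρ = 3180 kg/m³, cost = 120.0 $/kg
  option H: E = 30.51 GPa, ρ = 1836 kg/m³, cost = 6.110 $/kg
  option X: E = 101.0 GPa, ρ = 4517 kg/m³, cost = 15.00 $/kg
  option C: E = 2.590 GPa, ρ = 1276 kg/m³, cost = 5.500 $/kg
  option D: E = 206.1 GPa, ρ = 7830 kg/m³, cost = 0.5732 $/kg
  option L: M = 150 MN·m per $
  option D: M = 45.9 MN·m per $
  option H: M = 2.72 MN·m per $
  option X: M = 1.49 MN·m per $
  option J: M = 0.770 MN·m per $
  option C: M = 0.369 MN·m per $
Option L ranks first.

option L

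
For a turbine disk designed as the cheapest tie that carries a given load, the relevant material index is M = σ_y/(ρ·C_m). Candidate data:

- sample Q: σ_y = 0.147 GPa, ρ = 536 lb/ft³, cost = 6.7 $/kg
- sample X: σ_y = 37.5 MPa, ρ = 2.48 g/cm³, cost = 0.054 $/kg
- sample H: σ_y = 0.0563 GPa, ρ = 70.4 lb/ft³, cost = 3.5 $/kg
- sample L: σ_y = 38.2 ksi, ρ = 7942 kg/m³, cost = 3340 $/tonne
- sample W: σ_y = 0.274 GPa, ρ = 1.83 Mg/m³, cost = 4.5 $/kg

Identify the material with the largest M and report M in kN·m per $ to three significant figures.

sample X, M = 280 kN·m per $

In SI units:
  sample Q: σ_y = 147.0 MPa, ρ = 8586 kg/m³, cost = 6.700 $/kg
  sample X: σ_y = 37.50 MPa, ρ = 2480 kg/m³, cost = 0.05400 $/kg
  sample H: σ_y = 56.30 MPa, ρ = 1128 kg/m³, cost = 3.500 $/kg
  sample L: σ_y = 263.4 MPa, ρ = 7942 kg/m³, cost = 3.340 $/kg
  sample W: σ_y = 274.0 MPa, ρ = 1830 kg/m³, cost = 4.500 $/kg
  sample X: M = 280 kN·m per $
  sample W: M = 33.3 kN·m per $
  sample H: M = 14.3 kN·m per $
  sample L: M = 9.93 kN·m per $
  sample Q: M = 2.56 kN·m per $
Sample X ranks first.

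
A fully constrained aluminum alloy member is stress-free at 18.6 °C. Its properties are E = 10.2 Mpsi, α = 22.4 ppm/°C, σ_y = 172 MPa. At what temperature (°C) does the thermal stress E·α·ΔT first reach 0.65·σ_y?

E = 10.2 Mpsi = 70.33 GPa.
E·α·ΔT = 111.8 MPa ⇒ ΔT = 111.8 / (70.33×10³ × 22.4×10⁻⁶) = 70.97 K.
T = 18.6 + 70.97 = 89.57 °C.

89.6 °C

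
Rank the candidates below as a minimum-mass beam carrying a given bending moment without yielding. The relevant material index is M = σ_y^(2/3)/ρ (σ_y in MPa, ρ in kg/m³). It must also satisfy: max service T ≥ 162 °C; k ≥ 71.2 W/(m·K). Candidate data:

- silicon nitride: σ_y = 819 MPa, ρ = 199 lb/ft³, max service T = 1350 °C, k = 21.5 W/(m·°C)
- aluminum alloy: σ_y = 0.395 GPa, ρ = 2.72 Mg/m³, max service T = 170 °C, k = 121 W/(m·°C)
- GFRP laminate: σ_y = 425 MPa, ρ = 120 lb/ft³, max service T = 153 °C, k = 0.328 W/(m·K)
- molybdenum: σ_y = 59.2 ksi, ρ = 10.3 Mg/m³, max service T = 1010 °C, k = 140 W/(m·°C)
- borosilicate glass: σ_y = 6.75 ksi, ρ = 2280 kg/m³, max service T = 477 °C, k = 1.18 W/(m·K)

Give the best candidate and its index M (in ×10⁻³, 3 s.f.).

Screen on constraints: max service T ≥ 162 °C; k ≥ 71.2 W/(m·K). Survivors: aluminum alloy, molybdenum.
Convert each candidate to consistent units, then evaluate M:
  aluminum alloy: σ_y = 395.0 MPa, ρ = 2720 kg/m³
  molybdenum: σ_y = 408.2 MPa, ρ = 10300 kg/m³
  aluminum alloy: M = 19.8×10⁻³
  molybdenum: M = 5.34×10⁻³
The maximum is for aluminum alloy.

aluminum alloy, M = 19.8×10⁻³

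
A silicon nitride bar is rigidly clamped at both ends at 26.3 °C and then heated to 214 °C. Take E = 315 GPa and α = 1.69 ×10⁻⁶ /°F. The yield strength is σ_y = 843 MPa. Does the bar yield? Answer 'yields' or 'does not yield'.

α = 1.69×10⁻⁶/°F × 9/5 = 3.04×10⁻⁶/K.
ΔT = 187.7 K. Constrained thermal stress σ = E·α·ΔT = 315.0×10³ MPa × 3.04×10⁻⁶ × 187.7 = 180 MPa (compressive).
Compare to σ_y = 843 MPa: σ < σ_y, so it does not yield.

does not yield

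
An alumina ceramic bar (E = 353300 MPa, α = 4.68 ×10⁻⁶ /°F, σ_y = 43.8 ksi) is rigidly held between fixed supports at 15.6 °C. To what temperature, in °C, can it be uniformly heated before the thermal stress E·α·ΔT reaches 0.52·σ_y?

E = 353300 MPa = 353.3 GPa.
α = 4.68×10⁻⁶/°F × 9/5 = 8.42×10⁻⁶/K.
σ_y = 43.8 ksi = 302.0 MPa.
E·α·ΔT = 157.0 MPa ⇒ ΔT = 157.0 / (353.3×10³ × 8.42×10⁻⁶) = 52.76 K.
T = 15.6 + 52.76 = 68.36 °C.

68.4 °C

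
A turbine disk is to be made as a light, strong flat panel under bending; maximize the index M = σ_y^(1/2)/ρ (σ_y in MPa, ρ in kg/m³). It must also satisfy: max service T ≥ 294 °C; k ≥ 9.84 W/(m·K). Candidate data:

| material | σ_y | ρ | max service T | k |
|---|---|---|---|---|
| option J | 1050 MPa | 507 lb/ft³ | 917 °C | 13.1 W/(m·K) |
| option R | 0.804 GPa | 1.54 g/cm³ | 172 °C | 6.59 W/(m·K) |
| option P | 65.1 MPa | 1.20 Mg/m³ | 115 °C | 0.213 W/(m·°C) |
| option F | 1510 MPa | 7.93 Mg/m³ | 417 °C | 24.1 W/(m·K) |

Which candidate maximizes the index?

option F

Screen on constraints: max service T ≥ 294 °C; k ≥ 9.84 W/(m·K). Survivors: option J, option F.
In SI units:
  option J: σ_y = 1050 MPa, ρ = 8121 kg/m³
  option F: σ_y = 1510 MPa, ρ = 7930 kg/m³
  option F: M = 4.90×10⁻³
  option J: M = 3.99×10⁻³
Option F ranks first.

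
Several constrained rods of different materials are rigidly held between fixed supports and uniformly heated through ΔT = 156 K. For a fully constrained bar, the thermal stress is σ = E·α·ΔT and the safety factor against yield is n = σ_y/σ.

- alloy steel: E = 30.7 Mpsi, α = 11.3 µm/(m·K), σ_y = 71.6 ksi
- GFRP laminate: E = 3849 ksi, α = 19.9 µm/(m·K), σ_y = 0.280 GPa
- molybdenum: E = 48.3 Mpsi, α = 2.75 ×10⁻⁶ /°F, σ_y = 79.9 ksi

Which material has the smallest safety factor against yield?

alloy steel

In consistent units (E in GPa, α in ×10⁻⁶/K, σ_y in MPa):
  alloy steel: E = 211.7, α = 11.3, σ_y = 493.7 → σ = 373 MPa, n = 1.32
  GFRP laminate: E = 26.54, α = 19.9, σ_y = 280.0 → σ = 82.4 MPa, n = 3.40
  molybdenum: E = 333.0, α = 4.95, σ_y = 550.9 → σ = 257 MPa, n = 2.14
Smallest n: alloy steel with n = 1.32.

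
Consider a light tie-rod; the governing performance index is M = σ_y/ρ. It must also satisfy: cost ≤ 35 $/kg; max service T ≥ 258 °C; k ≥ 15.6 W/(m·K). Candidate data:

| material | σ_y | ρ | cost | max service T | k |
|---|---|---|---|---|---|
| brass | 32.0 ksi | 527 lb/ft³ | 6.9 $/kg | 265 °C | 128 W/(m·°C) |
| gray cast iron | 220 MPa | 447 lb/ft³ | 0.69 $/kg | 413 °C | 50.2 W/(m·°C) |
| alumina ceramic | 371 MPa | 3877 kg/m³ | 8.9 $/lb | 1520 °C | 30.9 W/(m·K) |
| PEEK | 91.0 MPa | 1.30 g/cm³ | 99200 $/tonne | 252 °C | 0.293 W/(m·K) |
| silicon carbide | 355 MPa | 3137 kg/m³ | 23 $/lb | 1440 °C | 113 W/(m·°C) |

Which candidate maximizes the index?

alumina ceramic

Screen on constraints: cost ≤ 35 $/kg; max service T ≥ 258 °C; k ≥ 15.6 W/(m·K). Survivors: brass, gray cast iron, alumina ceramic.
Normalizing units and computing the index:
  brass: σ_y = 220.6 MPa, ρ = 8442 kg/m³
  gray cast iron: σ_y = 220.0 MPa, ρ = 7160 kg/m³
  alumina ceramic: σ_y = 371.0 MPa, ρ = 3877 kg/m³
  alumina ceramic: M = 95.7 kN·m/kg
  gray cast iron: M = 30.7 kN·m/kg
  brass: M = 26.1 kN·m/kg
Highest index: alumina ceramic.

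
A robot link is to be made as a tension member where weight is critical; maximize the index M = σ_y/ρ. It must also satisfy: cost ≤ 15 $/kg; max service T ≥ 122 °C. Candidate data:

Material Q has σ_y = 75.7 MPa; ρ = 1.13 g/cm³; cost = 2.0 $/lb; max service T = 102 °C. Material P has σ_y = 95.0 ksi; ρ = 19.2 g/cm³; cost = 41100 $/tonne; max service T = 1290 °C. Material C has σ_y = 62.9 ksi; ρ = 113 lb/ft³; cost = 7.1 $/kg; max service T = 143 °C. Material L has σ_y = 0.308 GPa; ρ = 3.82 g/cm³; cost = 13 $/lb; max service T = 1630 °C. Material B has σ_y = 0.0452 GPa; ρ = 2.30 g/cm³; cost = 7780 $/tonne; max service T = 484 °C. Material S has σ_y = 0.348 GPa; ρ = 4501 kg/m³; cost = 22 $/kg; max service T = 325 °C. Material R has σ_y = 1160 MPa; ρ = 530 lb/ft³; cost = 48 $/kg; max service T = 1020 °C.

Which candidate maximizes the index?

Screen on constraints: cost ≤ 15 $/kg; max service T ≥ 122 °C. Survivors: material C, material B.
Normalizing units and computing the index:
  material C: σ_y = 433.7 MPa, ρ = 1810 kg/m³
  material B: σ_y = 45.20 MPa, ρ = 2300 kg/m³
  material C: M = 240 kN·m/kg
  material B: M = 19.7 kN·m/kg
Material C has the largest M.

material C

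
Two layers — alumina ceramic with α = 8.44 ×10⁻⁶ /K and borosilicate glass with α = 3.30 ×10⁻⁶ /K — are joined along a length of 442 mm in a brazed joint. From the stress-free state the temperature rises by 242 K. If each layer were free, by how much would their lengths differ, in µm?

Δα = |8.44 − 3.30|×10⁻⁶/K = 5.14×10⁻⁶/K.
ΔL_mismatch = Δα·L·ΔT = 5.14×10⁻⁶ × 442.0 mm × 242.0 K = 550 µm.

550 µm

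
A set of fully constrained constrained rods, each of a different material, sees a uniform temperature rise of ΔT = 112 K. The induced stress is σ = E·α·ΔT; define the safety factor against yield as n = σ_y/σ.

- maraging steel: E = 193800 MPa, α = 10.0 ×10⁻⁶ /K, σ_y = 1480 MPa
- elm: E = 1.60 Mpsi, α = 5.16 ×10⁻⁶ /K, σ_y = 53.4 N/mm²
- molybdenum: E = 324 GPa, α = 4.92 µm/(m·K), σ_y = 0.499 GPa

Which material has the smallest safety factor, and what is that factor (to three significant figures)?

In consistent units (E in GPa, α in ×10⁻⁶/K, σ_y in MPa):
  maraging steel: E = 193.8, α = 10.0, σ_y = 1480 → σ = 217 MPa, n = 6.82
  elm: E = 11.03, α = 5.16, σ_y = 53.40 → σ = 6.38 MPa, n = 8.38
  molybdenum: E = 324.0, α = 4.92, σ_y = 499.0 → σ = 179 MPa, n = 2.79
The minimum is molybdenum at n = 2.79.

molybdenum, n = 2.79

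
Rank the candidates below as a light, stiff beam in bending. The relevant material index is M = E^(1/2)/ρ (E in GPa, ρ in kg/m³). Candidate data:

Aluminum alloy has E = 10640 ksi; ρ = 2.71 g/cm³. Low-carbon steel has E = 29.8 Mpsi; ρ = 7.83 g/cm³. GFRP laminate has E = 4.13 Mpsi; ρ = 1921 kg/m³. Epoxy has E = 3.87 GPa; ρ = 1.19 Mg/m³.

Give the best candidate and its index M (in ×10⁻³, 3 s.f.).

In SI units:
  aluminum alloy: E = 73.36 GPa, ρ = 2710 kg/m³
  low-carbon steel: E = 205.5 GPa, ρ = 7830 kg/m³
  GFRP laminate: E = 28.48 GPa, ρ = 1921 kg/m³
  epoxy: E = 3.870 GPa, ρ = 1190 kg/m³
  aluminum alloy: M = 3.16×10⁻³
  GFRP laminate: M = 2.78×10⁻³
  low-carbon steel: M = 1.83×10⁻³
  epoxy: M = 1.65×10⁻³
Highest index: aluminum alloy.

aluminum alloy, M = 3.16×10⁻³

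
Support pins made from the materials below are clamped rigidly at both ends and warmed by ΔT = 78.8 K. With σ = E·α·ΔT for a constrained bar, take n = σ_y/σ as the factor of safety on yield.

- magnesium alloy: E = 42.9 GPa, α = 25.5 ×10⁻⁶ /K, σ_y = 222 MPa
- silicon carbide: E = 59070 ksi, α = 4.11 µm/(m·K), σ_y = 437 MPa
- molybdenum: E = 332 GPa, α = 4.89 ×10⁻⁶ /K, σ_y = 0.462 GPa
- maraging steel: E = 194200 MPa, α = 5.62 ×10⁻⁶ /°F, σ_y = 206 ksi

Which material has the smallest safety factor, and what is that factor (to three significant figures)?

magnesium alloy, n = 2.58

In consistent units (E in GPa, α in ×10⁻⁶/K, σ_y in MPa):
  magnesium alloy: E = 42.90, α = 25.5, σ_y = 222.0 → σ = 86.2 MPa, n = 2.58
  silicon carbide: E = 407.3, α = 4.11, σ_y = 437.0 → σ = 132 MPa, n = 3.31
  molybdenum: E = 332.0, α = 4.89, σ_y = 462.0 → σ = 128 MPa, n = 3.61
  maraging steel: E = 194.2, α = 10.1, σ_y = 1420 → σ = 155 MPa, n = 9.17
Smallest n: magnesium alloy with n = 2.58.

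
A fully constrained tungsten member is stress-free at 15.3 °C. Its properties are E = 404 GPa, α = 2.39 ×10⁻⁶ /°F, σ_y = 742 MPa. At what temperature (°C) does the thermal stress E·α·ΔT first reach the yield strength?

α = 2.39×10⁻⁶/°F × 9/5 = 4.30×10⁻⁶/K.
E·α·ΔT = 742.0 MPa ⇒ ΔT = 742.0 / (404.0×10³ × 4.30×10⁻⁶) = 426.9 K.
T = 15.3 + 426.9 = 442.2 °C.

442 °C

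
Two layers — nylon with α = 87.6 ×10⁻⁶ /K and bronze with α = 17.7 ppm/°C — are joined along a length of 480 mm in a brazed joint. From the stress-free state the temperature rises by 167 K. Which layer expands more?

α(nylon) = 87.6×10⁻⁶/K vs α(bronze) = 17.7×10⁻⁶/K.
Higher α expands more for the same ΔT: nylon.

nylon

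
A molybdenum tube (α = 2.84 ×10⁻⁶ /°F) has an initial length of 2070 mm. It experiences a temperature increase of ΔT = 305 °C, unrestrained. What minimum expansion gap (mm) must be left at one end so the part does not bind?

3.23 mm

Convert α: 2.84×10⁻⁶/°F × (9/5) = 5.11×10⁻⁶/K.
ΔL = α·L₀·ΔT = 5.11×10⁻⁶ × 2070 mm × 305.0 K = 3.23 mm.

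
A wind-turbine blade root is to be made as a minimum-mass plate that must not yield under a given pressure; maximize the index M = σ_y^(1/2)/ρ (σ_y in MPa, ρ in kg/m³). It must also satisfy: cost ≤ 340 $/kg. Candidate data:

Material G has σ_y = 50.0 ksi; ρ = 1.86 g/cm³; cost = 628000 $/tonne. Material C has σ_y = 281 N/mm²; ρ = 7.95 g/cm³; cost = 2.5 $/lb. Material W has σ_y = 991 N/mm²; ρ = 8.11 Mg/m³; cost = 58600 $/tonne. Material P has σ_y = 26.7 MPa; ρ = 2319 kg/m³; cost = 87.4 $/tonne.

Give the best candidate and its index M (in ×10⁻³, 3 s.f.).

material W, M = 3.88×10⁻³

Screen on constraints: cost ≤ 340 $/kg. Survivors: material C, material W, material P.
In SI units:
  material C: σ_y = 281.0 MPa, ρ = 7950 kg/m³
  material W: σ_y = 991.0 MPa, ρ = 8110 kg/m³
  material P: σ_y = 26.70 MPa, ρ = 2319 kg/m³
  material W: M = 3.88×10⁻³
  material P: M = 2.23×10⁻³
  material C: M = 2.11×10⁻³
Material W has the largest M.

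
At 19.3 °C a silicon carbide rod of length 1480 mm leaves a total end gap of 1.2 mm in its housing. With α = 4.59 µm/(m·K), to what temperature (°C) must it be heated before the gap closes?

196 °C

α·L₀·ΔT = 1.2 mm ⇒ ΔT = 1.2 / (4.59×10⁻⁶ × 1480.0) = 176.6 K.
T = 19.3 + 176.6 = 195.9 °C.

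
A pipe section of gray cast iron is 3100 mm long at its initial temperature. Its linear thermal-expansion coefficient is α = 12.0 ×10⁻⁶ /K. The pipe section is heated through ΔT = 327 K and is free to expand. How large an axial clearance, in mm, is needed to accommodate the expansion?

12.2 mm

ΔL = α·L₀·ΔT = 12.0×10⁻⁶ × 3100 mm × 327.0 K = 12.2 mm.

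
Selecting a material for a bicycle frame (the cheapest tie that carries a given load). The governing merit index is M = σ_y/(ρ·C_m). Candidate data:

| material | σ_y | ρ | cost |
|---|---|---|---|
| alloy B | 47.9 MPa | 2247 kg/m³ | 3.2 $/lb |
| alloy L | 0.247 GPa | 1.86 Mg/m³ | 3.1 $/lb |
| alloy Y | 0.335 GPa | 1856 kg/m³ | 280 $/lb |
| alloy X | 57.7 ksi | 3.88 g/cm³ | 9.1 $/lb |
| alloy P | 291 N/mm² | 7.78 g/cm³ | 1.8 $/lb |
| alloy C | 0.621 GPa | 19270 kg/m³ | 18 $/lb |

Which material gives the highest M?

Putting every candidate on a common basis:
  alloy B: σ_y = 47.90 MPa, ρ = 2247 kg/m³, cost = 7.055 $/kg
  alloy L: σ_y = 247.0 MPa, ρ = 1860 kg/m³, cost = 6.834 $/kg
  alloy Y: σ_y = 335.0 MPa, ρ = 1856 kg/m³, cost = 617.3 $/kg
  alloy X: σ_y = 397.8 MPa, ρ = 3880 kg/m³, cost = 20.06 $/kg
  alloy P: σ_y = 291.0 MPa, ρ = 7780 kg/m³, cost = 3.968 $/kg
  alloy C: σ_y = 621.0 MPa, ρ = 19270 kg/m³, cost = 39.68 $/kg
  alloy L: M = 19.4 kN·m per $
  alloy P: M = 9.43 kN·m per $
  alloy X: M = 5.11 kN·m per $
  alloy B: M = 3.02 kN·m per $
  alloy C: M = 0.812 kN·m per $
  alloy Y: M = 0.292 kN·m per $
Alloy L has the largest M.

alloy L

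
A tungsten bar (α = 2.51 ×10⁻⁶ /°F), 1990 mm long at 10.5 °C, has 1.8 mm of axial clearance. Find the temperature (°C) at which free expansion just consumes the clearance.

211 °C

α = 2.51×10⁻⁶/°F × 9/5 = 4.52×10⁻⁶/K.
α·L₀·ΔT = 1.8 mm ⇒ ΔT = 1.8 / (4.52×10⁻⁶ × 1990.0) = 200.2 K.
T = 10.5 + 200.2 = 210.7 °C.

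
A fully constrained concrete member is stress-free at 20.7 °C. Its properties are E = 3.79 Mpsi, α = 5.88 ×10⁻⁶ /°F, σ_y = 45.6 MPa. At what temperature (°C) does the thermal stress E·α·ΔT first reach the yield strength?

E = 3.79 Mpsi = 26.13 GPa.
α = 5.88×10⁻⁶/°F × 9/5 = 10.6×10⁻⁶/K.
E·α·ΔT = 45.60 MPa ⇒ ΔT = 45.60 / (26.13×10³ × 10.6×10⁻⁶) = 164.9 K.
T = 20.7 + 164.9 = 185.6 °C.

186 °C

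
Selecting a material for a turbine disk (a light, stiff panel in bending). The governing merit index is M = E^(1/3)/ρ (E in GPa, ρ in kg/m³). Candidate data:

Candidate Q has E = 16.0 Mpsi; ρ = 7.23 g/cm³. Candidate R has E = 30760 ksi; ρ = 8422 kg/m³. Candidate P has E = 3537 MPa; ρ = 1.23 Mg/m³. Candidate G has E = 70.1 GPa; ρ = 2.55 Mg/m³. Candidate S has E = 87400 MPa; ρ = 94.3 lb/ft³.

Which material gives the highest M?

In SI units:
  candidate Q: E = 110.3 GPa, ρ = 7230 kg/m³
  candidate R: E = 212.1 GPa, ρ = 8422 kg/m³
  candidate P: E = 3.537 GPa, ρ = 1230 kg/m³
  candidate G: E = 70.10 GPa, ρ = 2550 kg/m³
  candidate S: E = 87.40 GPa, ρ = 1511 kg/m³
  candidate S: M = 2.94×10⁻³
  candidate G: M = 1.62×10⁻³
  candidate P: M = 1.24×10⁻³
  candidate R: M = 0.708×10⁻³
  candidate Q: M = 0.663×10⁻³
Highest index: candidate S.

candidate S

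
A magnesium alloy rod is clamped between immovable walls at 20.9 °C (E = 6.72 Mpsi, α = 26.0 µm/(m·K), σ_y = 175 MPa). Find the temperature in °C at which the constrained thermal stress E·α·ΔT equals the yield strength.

166 °C

E = 6.72 Mpsi = 46.33 GPa.
E·α·ΔT = 175.0 MPa ⇒ ΔT = 175.0 / (46.33×10³ × 26.0×10⁻⁶) = 145.3 K.
T = 20.9 + 145.3 = 166.2 °C.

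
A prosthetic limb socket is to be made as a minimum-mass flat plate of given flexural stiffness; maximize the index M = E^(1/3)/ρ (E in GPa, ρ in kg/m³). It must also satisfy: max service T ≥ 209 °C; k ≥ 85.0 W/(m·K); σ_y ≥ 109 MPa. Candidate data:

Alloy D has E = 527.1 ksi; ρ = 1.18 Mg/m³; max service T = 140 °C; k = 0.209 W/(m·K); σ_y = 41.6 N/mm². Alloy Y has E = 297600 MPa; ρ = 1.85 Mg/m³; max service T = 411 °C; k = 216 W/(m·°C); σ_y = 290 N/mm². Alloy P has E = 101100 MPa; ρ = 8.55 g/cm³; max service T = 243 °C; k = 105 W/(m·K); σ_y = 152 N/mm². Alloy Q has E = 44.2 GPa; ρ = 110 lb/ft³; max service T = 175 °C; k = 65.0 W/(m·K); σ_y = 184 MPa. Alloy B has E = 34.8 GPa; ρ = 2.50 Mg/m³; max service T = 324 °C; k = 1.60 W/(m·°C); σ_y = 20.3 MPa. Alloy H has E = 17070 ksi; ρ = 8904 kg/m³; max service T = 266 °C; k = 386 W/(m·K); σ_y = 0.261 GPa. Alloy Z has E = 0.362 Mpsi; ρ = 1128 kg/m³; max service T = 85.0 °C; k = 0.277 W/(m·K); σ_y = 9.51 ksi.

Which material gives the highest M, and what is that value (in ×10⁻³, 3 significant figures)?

alloy Y, M = 3.61×10⁻³

Screen on constraints: max service T ≥ 209 °C; k ≥ 85.0 W/(m·K); σ_y ≥ 109 MPa. Survivors: alloy Y, alloy P, alloy H.
Normalizing units and computing the index:
  alloy Y: E = 297.6 GPa, ρ = 1850 kg/m³
  alloy P: E = 101.1 GPa, ρ = 8550 kg/m³
  alloy H: E = 117.7 GPa, ρ = 8904 kg/m³
  alloy Y: M = 3.61×10⁻³
  alloy H: M = 0.550×10⁻³
  alloy P: M = 0.545×10⁻³
Highest index: alloy Y.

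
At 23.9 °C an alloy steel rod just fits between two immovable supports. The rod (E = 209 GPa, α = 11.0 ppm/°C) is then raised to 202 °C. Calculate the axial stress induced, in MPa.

ΔT = 178.1 K. Constrained thermal stress σ = E·α·ΔT = 209.0×10³ MPa × 11.0×10⁻⁶ × 178.1 = 409 MPa (compressive).

409 MPa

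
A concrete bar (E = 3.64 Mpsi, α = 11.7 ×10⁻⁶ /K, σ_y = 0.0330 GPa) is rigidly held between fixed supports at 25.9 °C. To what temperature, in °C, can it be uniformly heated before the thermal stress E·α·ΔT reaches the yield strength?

E = 3.64 Mpsi = 25.10 GPa.
σ_y = 0.0330 GPa = 33.00 MPa.
E·α·ΔT = 33.00 MPa ⇒ ΔT = 33.00 / (25.10×10³ × 11.7×10⁻⁶) = 112.4 K.
T = 25.9 + 112.4 = 138.3 °C.

138 °C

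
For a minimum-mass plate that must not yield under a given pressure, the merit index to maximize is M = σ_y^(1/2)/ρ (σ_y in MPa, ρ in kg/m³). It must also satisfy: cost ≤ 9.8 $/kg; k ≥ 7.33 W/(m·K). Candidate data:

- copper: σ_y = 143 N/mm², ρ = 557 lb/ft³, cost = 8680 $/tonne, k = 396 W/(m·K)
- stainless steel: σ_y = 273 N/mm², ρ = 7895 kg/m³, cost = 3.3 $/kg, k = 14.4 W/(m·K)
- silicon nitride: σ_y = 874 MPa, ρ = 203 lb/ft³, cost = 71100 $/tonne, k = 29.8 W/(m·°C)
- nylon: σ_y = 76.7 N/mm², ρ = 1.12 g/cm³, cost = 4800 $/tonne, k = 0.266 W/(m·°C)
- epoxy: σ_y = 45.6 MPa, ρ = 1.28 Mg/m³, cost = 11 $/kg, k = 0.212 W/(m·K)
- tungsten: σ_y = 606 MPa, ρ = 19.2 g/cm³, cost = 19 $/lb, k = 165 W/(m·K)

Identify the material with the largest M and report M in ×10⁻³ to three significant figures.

stainless steel, M = 2.09×10⁻³

Screen on constraints: cost ≤ 9.8 $/kg; k ≥ 7.33 W/(m·K). Survivors: copper, stainless steel.
After converting to SI:
  copper: σ_y = 143.0 MPa, ρ = 8922 kg/m³
  stainless steel: σ_y = 273.0 MPa, ρ = 7895 kg/m³
  stainless steel: M = 2.09×10⁻³
  copper: M = 1.34×10⁻³
Stainless steel ranks first.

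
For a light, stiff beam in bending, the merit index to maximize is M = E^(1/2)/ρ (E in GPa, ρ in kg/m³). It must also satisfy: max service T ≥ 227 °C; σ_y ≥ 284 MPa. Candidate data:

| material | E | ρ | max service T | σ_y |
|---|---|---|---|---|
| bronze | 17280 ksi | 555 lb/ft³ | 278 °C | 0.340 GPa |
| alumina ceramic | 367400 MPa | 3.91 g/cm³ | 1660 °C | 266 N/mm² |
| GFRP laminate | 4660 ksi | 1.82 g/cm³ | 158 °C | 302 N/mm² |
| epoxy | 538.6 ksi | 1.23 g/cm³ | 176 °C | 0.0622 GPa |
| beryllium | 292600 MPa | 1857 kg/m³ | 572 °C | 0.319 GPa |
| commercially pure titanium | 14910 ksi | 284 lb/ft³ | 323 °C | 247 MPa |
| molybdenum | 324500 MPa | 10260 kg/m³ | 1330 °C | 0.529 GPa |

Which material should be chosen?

Screen on constraints: max service T ≥ 227 °C; σ_y ≥ 284 MPa. Survivors: bronze, beryllium, molybdenum.
Convert each candidate to consistent units, then evaluate M:
  bronze: E = 119.1 GPa, ρ = 8890 kg/m³
  beryllium: E = 292.6 GPa, ρ = 1857 kg/m³
  molybdenum: E = 324.5 GPa, ρ = 10260 kg/m³
  beryllium: M = 9.21×10⁻³
  molybdenum: M = 1.76×10⁻³
  bronze: M = 1.23×10⁻³
The maximum is for beryllium.

beryllium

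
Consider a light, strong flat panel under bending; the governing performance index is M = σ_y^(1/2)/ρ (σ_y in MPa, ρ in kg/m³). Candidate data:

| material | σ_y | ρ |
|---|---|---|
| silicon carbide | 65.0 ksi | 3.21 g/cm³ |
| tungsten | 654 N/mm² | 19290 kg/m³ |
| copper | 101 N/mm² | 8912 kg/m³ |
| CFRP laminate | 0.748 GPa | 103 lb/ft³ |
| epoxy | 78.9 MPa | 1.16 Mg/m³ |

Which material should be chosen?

Putting every candidate on a common basis:
  silicon carbide: σ_y = 448.2 MPa, ρ = 3210 kg/m³
  tungsten: σ_y = 654.0 MPa, ρ = 19290 kg/m³
  copper: σ_y = 101.0 MPa, ρ = 8912 kg/m³
  CFRP laminate: σ_y = 748.0 MPa, ρ = 1650 kg/m³
  epoxy: σ_y = 78.90 MPa, ρ = 1160 kg/m³
  CFRP laminate: M = 16.6×10⁻³
  epoxy: M = 7.66×10⁻³
  silicon carbide: M = 6.59×10⁻³
  tungsten: M = 1.33×10⁻³
  copper: M = 1.13×10⁻³
Highest index: CFRP laminate.

CFRP laminate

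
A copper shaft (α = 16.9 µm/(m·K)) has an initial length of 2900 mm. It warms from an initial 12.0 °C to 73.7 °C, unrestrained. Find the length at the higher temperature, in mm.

2903.0 mm

ΔT = 73.7 − 12.0 = 61.70 K.
ΔL = α·L₀·ΔT = 16.9×10⁻⁶ × 2900 mm × 61.70 K = 3.02 mm.
L = L₀ + ΔL = 2900 + 3.02 = 2903.0 mm.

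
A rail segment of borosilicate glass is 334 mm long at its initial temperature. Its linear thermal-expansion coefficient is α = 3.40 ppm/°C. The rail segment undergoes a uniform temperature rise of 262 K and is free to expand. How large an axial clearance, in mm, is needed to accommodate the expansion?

ΔL = α·L₀·ΔT = 3.40×10⁻⁶ × 334 mm × 262.0 K = 0.298 mm.

0.298 mm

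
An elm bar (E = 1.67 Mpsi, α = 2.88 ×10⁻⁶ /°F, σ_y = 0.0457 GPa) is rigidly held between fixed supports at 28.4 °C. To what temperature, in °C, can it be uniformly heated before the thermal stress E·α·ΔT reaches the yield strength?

E = 1.67 Mpsi = 11.51 GPa.
α = 2.88×10⁻⁶/°F × 9/5 = 5.18×10⁻⁶/K.
σ_y = 0.0457 GPa = 45.70 MPa.
E·α·ΔT = 45.70 MPa ⇒ ΔT = 45.70 / (11.51×10³ × 5.18×10⁻⁶) = 765.6 K.
T = 28.4 + 765.6 = 794.0 °C.

794 °C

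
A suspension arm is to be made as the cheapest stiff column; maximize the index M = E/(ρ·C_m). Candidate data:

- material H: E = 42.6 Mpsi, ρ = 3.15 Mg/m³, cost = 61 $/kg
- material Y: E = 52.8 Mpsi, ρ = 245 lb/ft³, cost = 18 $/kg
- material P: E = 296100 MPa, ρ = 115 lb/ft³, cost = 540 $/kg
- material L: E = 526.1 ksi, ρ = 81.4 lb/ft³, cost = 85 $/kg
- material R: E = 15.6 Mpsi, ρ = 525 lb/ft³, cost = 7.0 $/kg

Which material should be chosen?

Convert each candidate to consistent units, then evaluate M:
  material H: E = 293.7 GPa, ρ = 3150 kg/m³, cost = 61.00 $/kg
  material Y: E = 364.0 GPa, ρ = 3925 kg/m³, cost = 18.00 $/kg
  material P: E = 296.1 GPa, ρ = 1842 kg/m³, cost = 540.0 $/kg
  material L: E = 3.627 GPa, ρ = 1304 kg/m³, cost = 85.00 $/kg
  material R: E = 107.6 GPa, ρ = 8410 kg/m³, cost = 7.000 $/kg
  material Y: M = 5.15 MN·m per $
  material R: M = 1.83 MN·m per $
  material H: M = 1.53 MN·m per $
  material P: M = 0.298 MN·m per $
  material L: M = 0.0327 MN·m per $
Material Y has the largest M.

material Y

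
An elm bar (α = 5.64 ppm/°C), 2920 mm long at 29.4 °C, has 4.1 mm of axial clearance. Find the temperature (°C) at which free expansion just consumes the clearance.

α·L₀·ΔT = 4.1 mm ⇒ ΔT = 4.1 / (5.64×10⁻⁶ × 2920.0) = 249.0 K.
T = 29.4 + 249.0 = 278.4 °C.

278 °C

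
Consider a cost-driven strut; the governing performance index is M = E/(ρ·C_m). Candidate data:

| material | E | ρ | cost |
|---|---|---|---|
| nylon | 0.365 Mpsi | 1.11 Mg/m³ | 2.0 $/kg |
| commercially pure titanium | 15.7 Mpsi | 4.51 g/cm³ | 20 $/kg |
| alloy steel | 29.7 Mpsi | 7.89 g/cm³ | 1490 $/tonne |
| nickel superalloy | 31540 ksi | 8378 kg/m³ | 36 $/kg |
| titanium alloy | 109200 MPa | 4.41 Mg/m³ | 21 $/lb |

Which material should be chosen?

In SI units:
  nylon: E = 2.517 GPa, ρ = 1110 kg/m³, cost = 2.000 $/kg
  commercially pure titanium: E = 108.2 GPa, ρ = 4510 kg/m³, cost = 20.00 $/kg
  alloy steel: E = 204.8 GPa, ρ = 7890 kg/m³, cost = 1.490 $/kg
  nickel superalloy: E = 217.5 GPa, ρ = 8378 kg/m³, cost = 36.00 $/kg
  titanium alloy: E = 109.2 GPa, ρ = 4410 kg/m³, cost = 46.30 $/kg
  alloy steel: M = 17.4 MN·m per $
  commercially pure titanium: M = 1.20 MN·m per $
  nylon: M = 1.13 MN·m per $
  nickel superalloy: M = 0.721 MN·m per $
  titanium alloy: M = 0.535 MN·m per $
Highest index: alloy steel.

alloy steel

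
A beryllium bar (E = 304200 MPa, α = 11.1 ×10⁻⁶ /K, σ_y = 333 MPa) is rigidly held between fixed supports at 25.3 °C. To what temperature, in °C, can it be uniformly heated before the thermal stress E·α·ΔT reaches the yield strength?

E = 304200 MPa = 304.2 GPa.
E·α·ΔT = 333.0 MPa ⇒ ΔT = 333.0 / (304.2×10³ × 11.1×10⁻⁶) = 98.62 K.
T = 25.3 + 98.62 = 123.9 °C.

124 °C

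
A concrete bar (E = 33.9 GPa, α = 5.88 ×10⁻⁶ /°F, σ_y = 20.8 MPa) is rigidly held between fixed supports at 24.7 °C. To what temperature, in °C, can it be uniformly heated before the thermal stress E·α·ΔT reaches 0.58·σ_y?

58.3 °C

α = 5.88×10⁻⁶/°F × 9/5 = 10.6×10⁻⁶/K.
E·α·ΔT = 12.06 MPa ⇒ ΔT = 12.06 / (33.90×10³ × 10.6×10⁻⁶) = 33.62 K.
T = 24.7 + 33.62 = 58.32 °C.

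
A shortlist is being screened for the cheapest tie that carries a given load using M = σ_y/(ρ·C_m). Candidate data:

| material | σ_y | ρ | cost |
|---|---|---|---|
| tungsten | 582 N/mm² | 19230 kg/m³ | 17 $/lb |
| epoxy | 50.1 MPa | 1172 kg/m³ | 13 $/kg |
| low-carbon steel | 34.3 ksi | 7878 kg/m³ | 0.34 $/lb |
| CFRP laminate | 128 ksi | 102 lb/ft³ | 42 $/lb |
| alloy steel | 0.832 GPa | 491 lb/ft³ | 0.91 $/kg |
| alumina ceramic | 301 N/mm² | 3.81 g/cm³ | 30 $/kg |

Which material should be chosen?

alloy steel

Normalizing units and computing the index:
  tungsten: σ_y = 582.0 MPa, ρ = 19230 kg/m³, cost = 37.48 $/kg
  epoxy: σ_y = 50.10 MPa, ρ = 1172 kg/m³, cost = 13.00 $/kg
  low-carbon steel: σ_y = 236.5 MPa, ρ = 7878 kg/m³, cost = 0.7496 $/kg
  CFRP laminate: σ_y = 882.5 MPa, ρ = 1634 kg/m³, cost = 92.59 $/kg
  alloy steel: σ_y = 832.0 MPa, ρ = 7865 kg/m³, cost = 0.9100 $/kg
  alumina ceramic: σ_y = 301.0 MPa, ρ = 3810 kg/m³, cost = 30.00 $/kg
  alloy steel: M = 116 kN·m per $
  low-carbon steel: M = 40.0 kN·m per $
  CFRP laminate: M = 5.83 kN·m per $
  epoxy: M = 3.29 kN·m per $
  alumina ceramic: M = 2.63 kN·m per $
  tungsten: M = 0.808 kN·m per $
Alloy steel has the largest M.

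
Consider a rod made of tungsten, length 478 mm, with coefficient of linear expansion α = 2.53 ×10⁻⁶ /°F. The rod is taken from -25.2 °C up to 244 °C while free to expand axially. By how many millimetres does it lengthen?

0.586 mm

Convert α: 2.53×10⁻⁶/°F × (9/5) = 4.55×10⁻⁶/K.
ΔT = 244 − (-25.2) = 269.2 K.
ΔL = α·L₀·ΔT = 4.55×10⁻⁶ × 478 mm × 269.2 K = 0.586 mm.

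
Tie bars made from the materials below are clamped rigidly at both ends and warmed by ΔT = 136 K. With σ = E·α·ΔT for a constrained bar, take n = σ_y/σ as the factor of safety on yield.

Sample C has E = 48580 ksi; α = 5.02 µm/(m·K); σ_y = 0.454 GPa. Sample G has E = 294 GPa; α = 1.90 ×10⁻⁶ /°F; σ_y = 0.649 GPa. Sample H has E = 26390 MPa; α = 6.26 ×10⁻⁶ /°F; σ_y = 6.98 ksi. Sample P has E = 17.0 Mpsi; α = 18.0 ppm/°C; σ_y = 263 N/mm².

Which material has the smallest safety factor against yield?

In consistent units (E in GPa, α in ×10⁻⁶/K, σ_y in MPa):
  sample C: E = 334.9, α = 5.02, σ_y = 454.0 → σ = 229 MPa, n = 1.99
  sample G: E = 294.0, α = 3.42, σ_y = 649.0 → σ = 137 MPa, n = 4.75
  sample H: E = 26.39, α = 11.3, σ_y = 48.13 → σ = 40.4 MPa, n = 1.19
  sample P: E = 117.2, α = 18.0, σ_y = 263.0 → σ = 287 MPa, n = 0.917
Smallest n: sample P with n = 0.917.

sample P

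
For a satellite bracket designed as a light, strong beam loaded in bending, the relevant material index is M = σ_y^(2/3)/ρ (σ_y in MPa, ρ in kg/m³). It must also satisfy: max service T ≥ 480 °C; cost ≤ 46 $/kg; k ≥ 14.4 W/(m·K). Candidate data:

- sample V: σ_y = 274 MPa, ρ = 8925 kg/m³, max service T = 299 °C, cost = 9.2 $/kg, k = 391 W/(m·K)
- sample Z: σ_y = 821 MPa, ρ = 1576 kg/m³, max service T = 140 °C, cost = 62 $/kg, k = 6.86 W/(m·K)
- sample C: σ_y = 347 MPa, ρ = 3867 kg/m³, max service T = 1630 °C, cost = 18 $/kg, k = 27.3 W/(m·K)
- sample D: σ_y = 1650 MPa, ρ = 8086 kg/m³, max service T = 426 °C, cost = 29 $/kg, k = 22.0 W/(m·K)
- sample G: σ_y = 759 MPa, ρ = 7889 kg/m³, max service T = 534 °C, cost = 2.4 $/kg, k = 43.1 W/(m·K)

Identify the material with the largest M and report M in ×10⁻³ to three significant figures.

sample C, M = 12.8×10⁻³

Screen on constraints: max service T ≥ 480 °C; cost ≤ 46 $/kg; k ≥ 14.4 W/(m·K). Survivors: sample C, sample G.
Evaluate M for each candidate:
  sample C: M = 12.8×10⁻³
  sample G: M = 10.5×10⁻³
Sample C has the largest M.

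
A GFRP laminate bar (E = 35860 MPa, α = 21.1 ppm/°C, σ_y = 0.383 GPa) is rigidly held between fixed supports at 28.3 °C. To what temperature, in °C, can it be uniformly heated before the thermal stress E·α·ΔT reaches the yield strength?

E = 35860 MPa = 35.86 GPa.
σ_y = 0.383 GPa = 383.0 MPa.
E·α·ΔT = 383.0 MPa ⇒ ΔT = 383.0 / (35.86×10³ × 21.1×10⁻⁶) = 506.2 K.
T = 28.3 + 506.2 = 534.5 °C.

534 °C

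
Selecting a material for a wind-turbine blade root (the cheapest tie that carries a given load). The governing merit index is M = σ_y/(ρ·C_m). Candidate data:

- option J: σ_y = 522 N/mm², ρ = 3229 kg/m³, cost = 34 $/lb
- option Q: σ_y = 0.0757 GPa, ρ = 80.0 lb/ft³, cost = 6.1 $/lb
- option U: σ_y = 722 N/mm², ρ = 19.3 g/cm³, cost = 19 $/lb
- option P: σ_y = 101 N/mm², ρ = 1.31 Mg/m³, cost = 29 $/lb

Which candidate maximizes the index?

option Q

After converting to SI:
  option J: σ_y = 522.0 MPa, ρ = 3229 kg/m³, cost = 74.96 $/kg
  option Q: σ_y = 75.70 MPa, ρ = 1281 kg/m³, cost = 13.45 $/kg
  option U: σ_y = 722.0 MPa, ρ = 19300 kg/m³, cost = 41.89 $/kg
  option P: σ_y = 101.0 MPa, ρ = 1310 kg/m³, cost = 63.93 $/kg
  option Q: M = 4.39 kN·m per $
  option J: M = 2.16 kN·m per $
  option P: M = 1.21 kN·m per $
  option U: M = 0.893 kN·m per $
Option Q ranks first.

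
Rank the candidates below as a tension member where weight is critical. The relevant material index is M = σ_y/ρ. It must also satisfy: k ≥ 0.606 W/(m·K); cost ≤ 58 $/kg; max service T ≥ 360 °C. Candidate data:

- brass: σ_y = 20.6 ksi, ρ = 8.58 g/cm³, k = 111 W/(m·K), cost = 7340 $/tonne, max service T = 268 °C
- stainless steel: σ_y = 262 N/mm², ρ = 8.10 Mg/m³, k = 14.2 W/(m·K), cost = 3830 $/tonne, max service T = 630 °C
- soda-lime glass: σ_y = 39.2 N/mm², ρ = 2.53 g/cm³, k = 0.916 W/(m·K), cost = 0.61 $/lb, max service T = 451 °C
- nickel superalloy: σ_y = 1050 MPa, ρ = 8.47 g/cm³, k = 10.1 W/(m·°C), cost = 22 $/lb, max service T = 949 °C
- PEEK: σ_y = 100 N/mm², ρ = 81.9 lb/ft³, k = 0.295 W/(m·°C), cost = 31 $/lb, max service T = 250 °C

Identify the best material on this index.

Screen on constraints: k ≥ 0.606 W/(m·K); cost ≤ 58 $/kg; max service T ≥ 360 °C. Survivors: stainless steel, soda-lime glass, nickel superalloy.
In SI units:
  stainless steel: σ_y = 262.0 MPa, ρ = 8100 kg/m³
  soda-lime glass: σ_y = 39.20 MPa, ρ = 2530 kg/m³
  nickel superalloy: σ_y = 1050 MPa, ρ = 8470 kg/m³
  nickel superalloy: M = 124 kN·m/kg
  stainless steel: M = 32.3 kN·m/kg
  soda-lime glass: M = 15.5 kN·m/kg
Nickel superalloy ranks first.

nickel superalloy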